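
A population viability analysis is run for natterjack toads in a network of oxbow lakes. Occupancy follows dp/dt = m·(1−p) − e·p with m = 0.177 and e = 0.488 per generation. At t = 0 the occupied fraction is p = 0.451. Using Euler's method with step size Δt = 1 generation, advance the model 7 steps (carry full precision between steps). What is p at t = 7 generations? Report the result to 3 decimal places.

Update rule: p ← p + [m·(1−p) − e·p]·Δt with Δt = 1.
t = 1: p = 0.45100 + (-0.12292) = 0.32808
t = 2: p = 0.32808 + (-0.04118) = 0.28691
t = 3: p = 0.28691 + (-0.01379) = 0.27311
t = 4: p = 0.27311 + (-0.00462) = 0.26849
t = 5: p = 0.26849 + (-0.00155) = 0.26695
t = 6: p = 0.26695 + (-0.00052) = 0.26643
t = 7: p = 0.26643 + (-0.00017) = 0.26625

0.266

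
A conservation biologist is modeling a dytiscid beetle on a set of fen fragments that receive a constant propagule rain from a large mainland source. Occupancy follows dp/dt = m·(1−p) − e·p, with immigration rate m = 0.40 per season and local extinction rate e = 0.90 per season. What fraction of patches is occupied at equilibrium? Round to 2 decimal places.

0.31

Setting dp/dt = 0: m − m·p* = e·p*, so m = (m+e)·p*.
p* = m/(m+e) = 0.40/(0.40+0.90) = 0.40/1.3000 = 0.3077.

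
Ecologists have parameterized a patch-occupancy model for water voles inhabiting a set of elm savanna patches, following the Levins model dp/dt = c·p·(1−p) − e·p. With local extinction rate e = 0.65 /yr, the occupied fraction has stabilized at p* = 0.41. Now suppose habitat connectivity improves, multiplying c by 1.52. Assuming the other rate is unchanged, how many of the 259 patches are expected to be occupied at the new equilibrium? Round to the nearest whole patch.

Balance c(1−p*) = e gives c = e/(1 − 0.41000) = 0.65/0.59000 = 1.10169.
New p* = 1 − e/c = 1 − 0.65000/1.67457 = 0.61184.
Expected occupied = 259 × 0.61184 = 158.47 ≈ 158.

158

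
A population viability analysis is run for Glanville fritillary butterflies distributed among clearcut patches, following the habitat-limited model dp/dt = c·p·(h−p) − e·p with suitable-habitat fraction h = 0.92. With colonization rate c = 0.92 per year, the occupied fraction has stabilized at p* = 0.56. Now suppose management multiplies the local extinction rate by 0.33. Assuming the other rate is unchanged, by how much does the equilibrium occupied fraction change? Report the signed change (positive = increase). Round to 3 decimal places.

Balance c(h−p*) = e gives e = 0.92×(0.92 − 0.56000) = 0.33120.
New p* = 0.92 − e/c = 0.92 − 0.10930/0.92000 = 0.80120.
Δp* = 0.80120 − 0.56000 = +0.24120.

0.241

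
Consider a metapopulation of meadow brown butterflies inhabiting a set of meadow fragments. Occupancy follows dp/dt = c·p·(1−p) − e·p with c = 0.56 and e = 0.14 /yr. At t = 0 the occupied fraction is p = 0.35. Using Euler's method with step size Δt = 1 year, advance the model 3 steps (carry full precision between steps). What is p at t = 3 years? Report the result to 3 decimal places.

0.575

Update rule: p ← p + [c·p·(1−p) − e·p]·Δt with Δt = 1.
p: 0.35000 → 0.42840  (Δp = +0.07840)
p: 0.42840 → 0.50555  (Δp = +0.07715)
p: 0.50555 → 0.57476  (Δp = +0.06921)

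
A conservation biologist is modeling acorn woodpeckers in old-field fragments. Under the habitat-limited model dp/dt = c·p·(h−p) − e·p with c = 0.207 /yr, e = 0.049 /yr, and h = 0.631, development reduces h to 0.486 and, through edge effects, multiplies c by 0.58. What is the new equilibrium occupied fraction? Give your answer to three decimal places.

0.078

Before: p* = h − e/c = 0.631 − 0.049/0.207 = 0.631 − 0.2367 = 0.3943.
After: c = 0.12006, e = 0.049, h = 0.486; p* = 0.486 − 0.049/0.12006 = 0.0779.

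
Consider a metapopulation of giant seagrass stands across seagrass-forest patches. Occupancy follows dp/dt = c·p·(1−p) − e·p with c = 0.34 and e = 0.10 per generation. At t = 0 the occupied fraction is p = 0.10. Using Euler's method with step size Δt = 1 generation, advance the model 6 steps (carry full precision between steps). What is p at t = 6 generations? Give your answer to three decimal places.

0.276

Update rule: p ← p + [c·p·(1−p) − e·p]·Δt with Δt = 1.
t = 1: p = 0.10000 + (+0.02060) = 0.12060
t = 2: p = 0.12060 + (+0.02400) = 0.14460
t = 3: p = 0.14460 + (+0.02759) = 0.17219
t = 4: p = 0.17219 + (+0.03125) = 0.20344
t = 5: p = 0.20344 + (+0.03475) = 0.23819
t = 6: p = 0.23819 + (+0.03788) = 0.27607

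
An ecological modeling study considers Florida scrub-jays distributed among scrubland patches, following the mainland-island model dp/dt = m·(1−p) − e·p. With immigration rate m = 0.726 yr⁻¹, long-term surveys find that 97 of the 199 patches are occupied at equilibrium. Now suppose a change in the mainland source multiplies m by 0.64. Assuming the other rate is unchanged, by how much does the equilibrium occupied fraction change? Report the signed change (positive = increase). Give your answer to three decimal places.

-0.109

Observed p* = 97/199 = 0.48744.
Balance m(1−p*) = e·p* gives e = m(1−p*)/p* = 0.726×0.51256/0.48744 = 0.76341.
New p* = m/(m+e) = 0.46464/(0.46464+0.76341) = 0.37836.
Δp* = 0.37836 − 0.48744 = -0.10908.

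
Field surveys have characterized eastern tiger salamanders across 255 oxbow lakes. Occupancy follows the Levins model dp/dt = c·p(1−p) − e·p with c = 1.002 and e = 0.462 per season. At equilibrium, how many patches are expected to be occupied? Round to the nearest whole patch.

p* = 1 − e/c = 1 − 0.462/1.002 = 0.5389.
Expected occupied patches = N × p* = 255 × 0.5389 = 137.43 ≈ 137.

137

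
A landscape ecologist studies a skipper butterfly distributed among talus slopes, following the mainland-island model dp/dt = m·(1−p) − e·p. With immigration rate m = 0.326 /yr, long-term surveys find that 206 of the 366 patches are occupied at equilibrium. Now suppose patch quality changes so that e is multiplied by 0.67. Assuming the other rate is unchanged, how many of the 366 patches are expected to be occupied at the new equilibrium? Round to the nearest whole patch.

Observed p* = 206/366 = 0.56284.
Balance m(1−p*) = e·p* gives e = m(1−p*)/p* = 0.326×0.43716/0.56284 = 0.25321.
New p* = m/(m+e) = 0.32600/(0.32600+0.16965) = 0.65772.
Expected occupied = 366 × 0.65772 = 240.73 ≈ 241.

241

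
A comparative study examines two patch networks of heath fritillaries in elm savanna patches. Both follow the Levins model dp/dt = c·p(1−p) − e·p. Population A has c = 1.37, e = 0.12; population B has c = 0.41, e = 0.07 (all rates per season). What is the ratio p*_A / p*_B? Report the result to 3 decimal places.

A: p*_A = 1 − 0.12/1.37 = 0.9124.
B: p*_B = 1 − 0.07/0.41 = 0.8293.
p*_A / p*_B = 0.9124/0.8293 = 1.1003.

1.100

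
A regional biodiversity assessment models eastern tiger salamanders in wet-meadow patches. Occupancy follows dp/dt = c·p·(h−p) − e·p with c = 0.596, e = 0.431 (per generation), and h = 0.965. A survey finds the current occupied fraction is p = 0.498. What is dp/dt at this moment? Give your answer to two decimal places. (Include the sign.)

-0.08

Colonization term: c·p·(h−p) = 0.596×0.498×0.4670 = 0.13861.
Extinction term: e·p = 0.21464.
dp/dt = 0.13861 − 0.21464 = -0.07603.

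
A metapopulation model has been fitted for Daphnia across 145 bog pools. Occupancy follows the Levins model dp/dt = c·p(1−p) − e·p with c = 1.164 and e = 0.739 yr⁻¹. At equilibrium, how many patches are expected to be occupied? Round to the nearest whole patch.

53

p* = 1 − e/c = 1 − 0.739/1.164 = 0.3651.
Expected occupied patches = N × p* = 145 × 0.3651 = 52.94 ≈ 53.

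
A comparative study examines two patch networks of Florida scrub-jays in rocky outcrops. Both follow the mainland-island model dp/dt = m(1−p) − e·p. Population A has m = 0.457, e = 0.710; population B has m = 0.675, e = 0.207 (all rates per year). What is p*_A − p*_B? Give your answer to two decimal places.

-0.37

A: p*_A = m/(m+e) = 0.457/1.1670 = 0.3916.
B: p*_B = 0.675/0.8820 = 0.7653.
p*_A − p*_B = 0.3916 − 0.7653 = -0.3737.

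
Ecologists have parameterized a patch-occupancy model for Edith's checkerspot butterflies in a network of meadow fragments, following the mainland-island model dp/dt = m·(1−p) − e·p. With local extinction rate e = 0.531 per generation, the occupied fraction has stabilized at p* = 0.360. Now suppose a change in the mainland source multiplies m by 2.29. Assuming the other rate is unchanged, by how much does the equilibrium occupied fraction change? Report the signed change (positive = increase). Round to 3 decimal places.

Balance m(1−p*) = e·p* gives m = e·p*/(1−p*) = 0.531×0.36000/0.64000 = 0.29869.
New p* = m/(m+e) = 0.68400/(0.68400+0.53100) = 0.56296.
Δp* = 0.56296 − 0.36000 = +0.20296.

0.203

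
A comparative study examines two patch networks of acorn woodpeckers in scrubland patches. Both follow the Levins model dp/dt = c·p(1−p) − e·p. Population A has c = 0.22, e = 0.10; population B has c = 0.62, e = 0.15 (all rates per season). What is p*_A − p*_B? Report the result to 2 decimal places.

-0.21

A: p*_A = 1 − 0.10/0.22 = 0.5455.
B: p*_B = 1 − 0.15/0.62 = 0.7581.
p*_A − p*_B = 0.5455 − 0.7581 = -0.2126.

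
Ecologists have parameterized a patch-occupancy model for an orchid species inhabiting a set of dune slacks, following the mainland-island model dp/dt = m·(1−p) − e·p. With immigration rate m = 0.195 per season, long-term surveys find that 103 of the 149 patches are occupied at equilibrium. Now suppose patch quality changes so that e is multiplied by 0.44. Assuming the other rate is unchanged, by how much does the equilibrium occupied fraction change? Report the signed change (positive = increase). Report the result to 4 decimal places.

0.1445

Observed p* = 103/149 = 0.69128.
Balance m(1−p*) = e·p* gives e = m(1−p*)/p* = 0.195×0.30872/0.69128 = 0.08709.
New p* = m/(m+e) = 0.19500/(0.19500+0.03832) = 0.83576.
Δp* = 0.83576 − 0.69128 = +0.14448.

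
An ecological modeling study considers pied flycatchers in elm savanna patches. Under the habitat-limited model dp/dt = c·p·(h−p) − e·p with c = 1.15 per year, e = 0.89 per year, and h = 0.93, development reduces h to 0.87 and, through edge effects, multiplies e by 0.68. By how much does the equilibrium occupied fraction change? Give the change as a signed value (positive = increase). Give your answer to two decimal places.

0.19

Before: p* = h − e/c = 0.93 − 0.89/1.15 = 0.93 − 0.7739 = 0.1561.
After: c = 1.15, e = 0.6052, h = 0.87; p* = 0.87 − 0.6052/1.15 = 0.3437.
Δp* = 0.3437 − 0.1561 = +0.1877.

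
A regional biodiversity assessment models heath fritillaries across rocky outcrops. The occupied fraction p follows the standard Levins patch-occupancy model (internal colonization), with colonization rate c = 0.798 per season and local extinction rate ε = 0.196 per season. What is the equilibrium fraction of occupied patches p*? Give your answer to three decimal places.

0.754

At equilibrium, colonization balances extinction: c·p*·(1−p*) = ε·p*.
So p* = 1 − ε/c = 1 − 0.196/0.798 = 1 − 0.2456 = 0.7544.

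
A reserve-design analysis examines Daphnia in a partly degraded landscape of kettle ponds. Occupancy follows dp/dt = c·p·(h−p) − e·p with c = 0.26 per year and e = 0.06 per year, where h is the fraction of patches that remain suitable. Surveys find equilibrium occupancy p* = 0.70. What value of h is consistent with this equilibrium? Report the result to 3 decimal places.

At equilibrium c(h−p*) = e, so h = p* + e/c.
h = 0.70 + 0.06/0.26 = 0.70 + 0.2308 = 0.9308.

0.931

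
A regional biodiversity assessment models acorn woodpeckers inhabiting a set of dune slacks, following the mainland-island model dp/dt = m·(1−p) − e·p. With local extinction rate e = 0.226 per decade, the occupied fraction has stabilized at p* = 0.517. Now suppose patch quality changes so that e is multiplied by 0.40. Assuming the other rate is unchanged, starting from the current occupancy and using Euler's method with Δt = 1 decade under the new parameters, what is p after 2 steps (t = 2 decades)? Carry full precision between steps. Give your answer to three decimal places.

Balance m(1−p*) = e·p* gives m = e·p*/(1−p*) = 0.226×0.51700/0.48300 = 0.24191.
Starting from p₀ = 0.51700; update p ← p + (dp/dt)·Δt with the new parameters.
  1  |  dp/dt·Δt = +0.070105  |  p_1 = 0.587105
  2  |  dp/dt·Δt = +0.046809  |  p_2 = 0.633914

0.634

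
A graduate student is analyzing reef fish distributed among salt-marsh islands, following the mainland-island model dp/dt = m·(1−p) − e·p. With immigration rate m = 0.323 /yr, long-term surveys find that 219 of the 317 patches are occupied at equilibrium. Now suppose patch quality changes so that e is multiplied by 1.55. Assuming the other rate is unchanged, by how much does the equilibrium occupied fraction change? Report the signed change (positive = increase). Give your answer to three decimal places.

-0.100

Observed p* = 219/317 = 0.69085.
Balance m(1−p*) = e·p* gives e = m(1−p*)/p* = 0.323×0.30915/0.69085 = 0.14454.
New p* = m/(m+e) = 0.32300/(0.32300+0.22404) = 0.59045.
Δp* = 0.59045 − 0.69085 = -0.10040.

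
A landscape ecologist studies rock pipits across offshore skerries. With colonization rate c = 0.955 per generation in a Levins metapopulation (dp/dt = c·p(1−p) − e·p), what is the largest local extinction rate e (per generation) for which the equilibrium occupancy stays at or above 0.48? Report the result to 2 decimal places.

1 − e/c ≥ 0.48 ⇒ e ≤ c(1 − 0.48) = 0.955 × 0.5200.
e_max = 0.4966.

0.50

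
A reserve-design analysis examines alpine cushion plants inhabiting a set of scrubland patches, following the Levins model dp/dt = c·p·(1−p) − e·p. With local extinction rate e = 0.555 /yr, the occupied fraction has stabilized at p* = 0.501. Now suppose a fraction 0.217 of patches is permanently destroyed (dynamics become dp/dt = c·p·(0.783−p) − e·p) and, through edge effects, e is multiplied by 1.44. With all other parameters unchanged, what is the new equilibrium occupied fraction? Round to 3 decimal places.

Balance c(1−p*) = e gives c = e/(1 − 0.50100) = 0.555/0.49900 = 1.11222.
New p* = 0.783 − e/c = 0.783 − 0.79920/1.11222 = 0.06444.

0.064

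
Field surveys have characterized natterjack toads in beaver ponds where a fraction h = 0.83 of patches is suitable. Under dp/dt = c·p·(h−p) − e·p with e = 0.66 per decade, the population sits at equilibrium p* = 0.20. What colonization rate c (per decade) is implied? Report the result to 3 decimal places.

At equilibrium c(h−p*) = e, so c = e/(h−p*).
c = 0.66/(0.83 − 0.20) = 0.66/0.6300 = 1.0476.

1.048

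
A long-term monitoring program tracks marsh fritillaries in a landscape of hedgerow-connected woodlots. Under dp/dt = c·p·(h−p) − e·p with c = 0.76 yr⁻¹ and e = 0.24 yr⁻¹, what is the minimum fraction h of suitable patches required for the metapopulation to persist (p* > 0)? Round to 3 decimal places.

p* = h − e/c is positive only when h > e/c.
h_min = e/c = 0.24/0.76 = 0.3158.

0.316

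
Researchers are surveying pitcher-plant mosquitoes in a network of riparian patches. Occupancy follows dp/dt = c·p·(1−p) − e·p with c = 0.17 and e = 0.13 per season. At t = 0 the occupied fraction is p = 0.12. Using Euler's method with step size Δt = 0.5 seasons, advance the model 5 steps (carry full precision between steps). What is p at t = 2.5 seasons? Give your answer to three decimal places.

Update rule: p ← p + [c·p·(1−p) − e·p]·Δt with Δt = 0.5.
p: 0.12000 → 0.12118  (Δp = +0.00118)
p: 0.12118 → 0.12235  (Δp = +0.00118)
p: 0.12235 → 0.12353  (Δp = +0.00117)
p: 0.12353 → 0.12470  (Δp = +0.00117)
p: 0.12470 → 0.12587  (Δp = +0.00117)

0.126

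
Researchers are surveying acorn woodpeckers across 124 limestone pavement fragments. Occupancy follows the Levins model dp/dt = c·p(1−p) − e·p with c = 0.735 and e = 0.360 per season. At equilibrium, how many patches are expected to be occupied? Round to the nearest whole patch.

63

p* = 1 − e/c = 1 − 0.360/0.735 = 0.5102.
Expected occupied patches = N × p* = 124 × 0.5102 = 63.27 ≈ 63.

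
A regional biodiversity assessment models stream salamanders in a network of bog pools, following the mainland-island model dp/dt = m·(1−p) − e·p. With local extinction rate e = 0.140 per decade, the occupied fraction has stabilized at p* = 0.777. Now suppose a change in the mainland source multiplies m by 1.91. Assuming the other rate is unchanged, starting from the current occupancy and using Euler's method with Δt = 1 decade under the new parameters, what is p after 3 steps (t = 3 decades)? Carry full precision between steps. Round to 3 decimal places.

0.869

Balance m(1−p*) = e·p* gives m = e·p*/(1−p*) = 0.140×0.77700/0.22300 = 0.48780.
Starting from p₀ = 0.77700; update p ← p + (dp/dt)·Δt with the new parameters.
t = 1: p = 0.77700 + (+0.09899) = 0.87599
t = 2: p = 0.87599 + (-0.00710) = 0.86889
t = 3: p = 0.86889 + (+0.00051) = 0.86940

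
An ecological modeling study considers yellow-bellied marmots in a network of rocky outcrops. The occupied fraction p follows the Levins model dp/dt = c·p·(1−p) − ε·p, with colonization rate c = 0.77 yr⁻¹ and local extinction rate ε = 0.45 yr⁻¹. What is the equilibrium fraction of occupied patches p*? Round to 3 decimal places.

At equilibrium, colonization balances extinction: c·p*·(1−p*) = ε·p*.
So p* = 1 − ε/c = 1 − 0.45/0.77 = 1 − 0.5844 = 0.4156.

0.416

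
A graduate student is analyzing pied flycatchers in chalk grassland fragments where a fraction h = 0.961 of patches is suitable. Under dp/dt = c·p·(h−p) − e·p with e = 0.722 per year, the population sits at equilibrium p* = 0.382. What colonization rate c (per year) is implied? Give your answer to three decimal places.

At equilibrium c(h−p*) = e, so c = e/(h−p*).
c = 0.722/(0.961 − 0.382) = 0.722/0.5790 = 1.2470.

1.247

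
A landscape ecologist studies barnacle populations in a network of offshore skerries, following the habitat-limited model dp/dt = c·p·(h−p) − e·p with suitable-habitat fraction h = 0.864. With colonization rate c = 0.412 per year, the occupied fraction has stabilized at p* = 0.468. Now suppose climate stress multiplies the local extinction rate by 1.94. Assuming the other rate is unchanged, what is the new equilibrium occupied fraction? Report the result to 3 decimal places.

Balance c(h−p*) = e gives e = 0.412×(0.864 − 0.46800) = 0.16315.
New p* = 0.864 − e/c = 0.864 − 0.31651/0.41200 = 0.09577.

0.096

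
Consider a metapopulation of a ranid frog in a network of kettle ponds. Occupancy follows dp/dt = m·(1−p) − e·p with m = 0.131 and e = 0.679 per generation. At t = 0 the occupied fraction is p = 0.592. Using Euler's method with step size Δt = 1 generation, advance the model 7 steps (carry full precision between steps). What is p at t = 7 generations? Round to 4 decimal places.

Update rule: p ← p + [m·(1−p) − e·p]·Δt with Δt = 1.
t = 1: p = 0.59200 + (-0.34852) = 0.24348
t = 2: p = 0.24348 + (-0.06622) = 0.17726
t = 3: p = 0.17726 + (-0.01258) = 0.16468
t = 4: p = 0.16468 + (-0.00239) = 0.16229
t = 5: p = 0.16229 + (-0.00045) = 0.16183
t = 6: p = 0.16183 + (-0.00009) = 0.16175
t = 7: p = 0.16175 + (-0.00002) = 0.16173

0.1617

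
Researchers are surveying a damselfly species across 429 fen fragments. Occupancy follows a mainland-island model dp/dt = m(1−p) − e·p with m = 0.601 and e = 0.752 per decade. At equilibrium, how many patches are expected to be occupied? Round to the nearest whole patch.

191

p* = m/(m+e) = 0.601/1.3530 = 0.4442.
Expected occupied patches = N × p* = 429 × 0.4442 = 190.56 ≈ 191.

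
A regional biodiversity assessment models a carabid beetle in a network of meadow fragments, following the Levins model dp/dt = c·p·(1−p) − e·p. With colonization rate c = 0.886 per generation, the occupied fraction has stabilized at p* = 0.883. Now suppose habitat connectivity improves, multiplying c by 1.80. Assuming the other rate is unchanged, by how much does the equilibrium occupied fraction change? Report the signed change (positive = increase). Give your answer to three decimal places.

Balance c(1−p*) = e gives e = 0.886×(1 − 0.88300) = 0.10366.
New p* = 1 − e/c = 1 − 0.10366/1.59480 = 0.93500.
Δp* = 0.93500 − 0.88300 = +0.05200.

0.052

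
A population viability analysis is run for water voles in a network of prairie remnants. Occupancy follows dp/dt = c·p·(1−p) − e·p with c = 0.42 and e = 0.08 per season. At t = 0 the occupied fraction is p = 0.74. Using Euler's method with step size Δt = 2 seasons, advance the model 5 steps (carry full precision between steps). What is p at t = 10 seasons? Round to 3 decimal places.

Update rule: p ← p + [c·p·(1−p) − e·p]·Δt with Δt = 2.
  1  |  dp/dt·Δt = +0.043216  |  p_1 = 0.783216
  2  |  dp/dt·Δt = +0.017308  |  p_2 = 0.800524
  3  |  dp/dt·Δt = +0.006052  |  p_3 = 0.806576
  4  |  dp/dt·Δt = +0.001997  |  p_4 = 0.808573
  5  |  dp/dt·Δt = +0.000646  |  p_5 = 0.809219

0.809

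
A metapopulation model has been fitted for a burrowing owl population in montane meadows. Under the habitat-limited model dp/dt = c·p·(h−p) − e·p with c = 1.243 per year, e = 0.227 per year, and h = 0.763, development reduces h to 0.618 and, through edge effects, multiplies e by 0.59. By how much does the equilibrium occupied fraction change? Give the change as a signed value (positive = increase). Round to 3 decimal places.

-0.070

Before: p* = h − e/c = 0.763 − 0.227/1.243 = 0.763 − 0.1826 = 0.5804.
After: c = 1.243, e = 0.13393, h = 0.618; p* = 0.618 − 0.13393/1.243 = 0.5103.
Δp* = 0.5103 − 0.5804 = -0.0701.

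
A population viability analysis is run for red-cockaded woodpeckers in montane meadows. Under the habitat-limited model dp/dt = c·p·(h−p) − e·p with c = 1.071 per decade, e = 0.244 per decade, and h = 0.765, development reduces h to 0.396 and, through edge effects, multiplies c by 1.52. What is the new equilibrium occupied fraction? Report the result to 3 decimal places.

Before: p* = h − e/c = 0.765 − 0.244/1.071 = 0.765 − 0.2278 = 0.5372.
After: c = 1.62792, e = 0.244, h = 0.396; p* = 0.396 − 0.244/1.62792 = 0.2461.

0.246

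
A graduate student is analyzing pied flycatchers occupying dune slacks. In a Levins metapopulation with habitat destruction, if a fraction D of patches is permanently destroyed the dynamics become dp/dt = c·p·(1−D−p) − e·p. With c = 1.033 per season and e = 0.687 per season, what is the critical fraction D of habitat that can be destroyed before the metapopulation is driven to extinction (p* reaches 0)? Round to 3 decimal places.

0.335

The nontrivial equilibrium is p* = (1−D) − e/c; extinction occurs when this hits zero.
So D_crit = 1 − e/c = 1 − 0.687/1.033 = 1 − 0.6651 = 0.3349.
Note this equals the original equilibrium occupancy — the Levins extinction-debt result.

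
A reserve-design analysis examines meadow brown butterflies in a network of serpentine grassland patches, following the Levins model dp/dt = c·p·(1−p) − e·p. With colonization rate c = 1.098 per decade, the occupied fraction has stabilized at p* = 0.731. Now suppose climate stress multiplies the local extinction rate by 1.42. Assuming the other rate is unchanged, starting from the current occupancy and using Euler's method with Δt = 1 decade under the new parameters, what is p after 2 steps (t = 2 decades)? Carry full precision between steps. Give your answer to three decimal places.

0.625

Balance c(1−p*) = e gives e = 1.098×(1 − 0.73100) = 0.29536.
Starting from p₀ = 0.73100; update p ← p + (dp/dt)·Δt with the new parameters.
  1  |  dp/dt·Δt = -0.090682  |  p_1 = 0.640318
  2  |  dp/dt·Δt = -0.015677  |  p_2 = 0.624641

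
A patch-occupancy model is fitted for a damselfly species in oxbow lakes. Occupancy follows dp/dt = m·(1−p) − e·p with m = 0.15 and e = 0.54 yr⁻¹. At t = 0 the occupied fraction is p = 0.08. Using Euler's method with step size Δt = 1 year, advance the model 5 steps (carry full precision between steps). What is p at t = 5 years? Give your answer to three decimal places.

Update rule: p ← p + [m·(1−p) − e·p]·Δt with Δt = 1.
p: 0.08000 → 0.17480  (Δp = +0.09480)
p: 0.17480 → 0.20419  (Δp = +0.02939)
p: 0.20419 → 0.21330  (Δp = +0.00911)
p: 0.21330 → 0.21612  (Δp = +0.00282)
p: 0.21612 → 0.21700  (Δp = +0.00088)

0.217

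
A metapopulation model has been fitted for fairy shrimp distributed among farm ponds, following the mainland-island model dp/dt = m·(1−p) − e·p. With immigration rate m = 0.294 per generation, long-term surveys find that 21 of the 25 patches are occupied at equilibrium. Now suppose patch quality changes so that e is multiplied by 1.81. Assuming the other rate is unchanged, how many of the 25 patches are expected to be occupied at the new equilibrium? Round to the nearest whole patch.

19

Observed p* = 21/25 = 0.84000.
Balance m(1−p*) = e·p* gives e = m(1−p*)/p* = 0.294×0.16000/0.84000 = 0.05600.
New p* = m/(m+e) = 0.29400/(0.29400+0.10136) = 0.74363.
Expected occupied = 25 × 0.74363 = 18.59 ≈ 19.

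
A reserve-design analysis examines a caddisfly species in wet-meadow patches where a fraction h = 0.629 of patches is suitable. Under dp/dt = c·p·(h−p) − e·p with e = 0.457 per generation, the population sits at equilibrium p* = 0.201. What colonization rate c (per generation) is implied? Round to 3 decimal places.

1.068

At equilibrium c(h−p*) = e, so c = e/(h−p*).
c = 0.457/(0.629 − 0.201) = 0.457/0.4280 = 1.0678.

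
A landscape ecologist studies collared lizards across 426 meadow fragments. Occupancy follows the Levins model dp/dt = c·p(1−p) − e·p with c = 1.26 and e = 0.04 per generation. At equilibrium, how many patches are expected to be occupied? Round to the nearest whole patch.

412

p* = 1 − e/c = 1 − 0.04/1.26 = 0.9683.
Expected occupied patches = N × p* = 426 × 0.9683 = 412.48 ≈ 412.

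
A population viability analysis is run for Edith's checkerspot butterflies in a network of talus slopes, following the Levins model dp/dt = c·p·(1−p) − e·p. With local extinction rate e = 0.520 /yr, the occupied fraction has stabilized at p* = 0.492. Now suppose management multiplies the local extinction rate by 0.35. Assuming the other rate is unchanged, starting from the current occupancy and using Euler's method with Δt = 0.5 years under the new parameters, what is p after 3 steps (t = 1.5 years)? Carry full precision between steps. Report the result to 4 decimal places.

Balance c(1−p*) = e gives c = e/(1 − 0.49200) = 0.520/0.50800 = 1.02362.
Starting from p₀ = 0.49200; update p ← p + (dp/dt)·Δt with the new parameters.
p: 0.49200 → 0.57515  (Δp = +0.08315)
p: 0.57515 → 0.64787  (Δp = +0.07272)
p: 0.64787 → 0.70568  (Δp = +0.05781)

0.7057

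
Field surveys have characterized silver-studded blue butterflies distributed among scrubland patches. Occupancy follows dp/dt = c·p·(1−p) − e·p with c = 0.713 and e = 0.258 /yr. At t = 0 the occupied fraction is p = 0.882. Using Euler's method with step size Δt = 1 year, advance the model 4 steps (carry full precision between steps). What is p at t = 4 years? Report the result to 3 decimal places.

Update rule: p ← p + [c·p·(1−p) − e·p]·Δt with Δt = 1.
t = 1: p = 0.88200 + (-0.15335) = 0.72865
t = 2: p = 0.72865 + (-0.04702) = 0.68163
t = 3: p = 0.68163 + (-0.02113) = 0.66050
t = 4: p = 0.66050 + (-0.01053) = 0.64997

0.650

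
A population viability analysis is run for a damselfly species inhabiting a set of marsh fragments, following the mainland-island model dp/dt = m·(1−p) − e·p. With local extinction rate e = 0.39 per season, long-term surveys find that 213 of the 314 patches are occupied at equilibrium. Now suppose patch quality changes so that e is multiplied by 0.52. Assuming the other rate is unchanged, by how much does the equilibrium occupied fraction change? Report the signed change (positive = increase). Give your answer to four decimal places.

Observed p* = 213/314 = 0.67834.
Balance m(1−p*) = e·p* gives m = e·p*/(1−p*) = 0.39×0.67834/0.32166 = 0.82246.
New p* = m/(m+e) = 0.82246/(0.82246+0.20280) = 0.80220.
Δp* = 0.80220 − 0.67834 = +0.12386.

0.1239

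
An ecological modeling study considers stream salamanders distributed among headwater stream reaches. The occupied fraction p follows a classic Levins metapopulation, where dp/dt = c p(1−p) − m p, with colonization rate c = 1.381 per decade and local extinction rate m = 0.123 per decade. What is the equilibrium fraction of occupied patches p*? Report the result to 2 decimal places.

0.91

At equilibrium, colonization balances extinction: c·p*·(1−p*) = m·p*.
So p* = 1 − m/c = 1 − 0.123/1.381 = 1 − 0.0891 = 0.9109.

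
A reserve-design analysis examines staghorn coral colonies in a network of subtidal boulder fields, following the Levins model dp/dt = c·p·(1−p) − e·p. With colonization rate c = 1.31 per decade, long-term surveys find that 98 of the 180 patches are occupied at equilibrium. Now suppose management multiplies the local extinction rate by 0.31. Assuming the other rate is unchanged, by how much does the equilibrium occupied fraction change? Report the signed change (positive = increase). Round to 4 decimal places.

Observed p* = 98/180 = 0.54444.
Balance c(1−p*) = e gives e = 1.31×(1 − 0.54444) = 0.59678.
New p* = 1 − e/c = 1 − 0.18500/1.31000 = 0.85878.
Δp* = 0.85878 − 0.54444 = +0.31434.

0.3143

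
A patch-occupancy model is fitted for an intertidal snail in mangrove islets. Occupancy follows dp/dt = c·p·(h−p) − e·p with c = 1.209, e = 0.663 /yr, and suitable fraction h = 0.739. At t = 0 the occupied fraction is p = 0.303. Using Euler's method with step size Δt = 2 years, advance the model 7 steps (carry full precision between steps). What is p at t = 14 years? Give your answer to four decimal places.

0.1912

Update rule: p ← p + [c·p·(h−p) − e·p]·Δt with Δt = 2.
  1  |  dp/dt·Δt = -0.082341  |  p_1 = 0.220659
  2  |  dp/dt·Δt = -0.016031  |  p_2 = 0.204628
  3  |  dp/dt·Δt = -0.006934  |  p_3 = 0.197693
  4  |  dp/dt·Δt = -0.003385  |  p_4 = 0.194309
  5  |  dp/dt·Δt = -0.001736  |  p_5 = 0.192572
  6  |  dp/dt·Δt = -0.000912  |  p_6 = 0.191660
  7  |  dp/dt·Δt = -0.000485  |  p_7 = 0.191175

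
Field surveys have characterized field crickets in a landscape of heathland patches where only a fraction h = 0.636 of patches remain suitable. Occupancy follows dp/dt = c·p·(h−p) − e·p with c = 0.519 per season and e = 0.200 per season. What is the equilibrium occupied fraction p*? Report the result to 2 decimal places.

Setting dp/dt = 0 and dividing by p* gives c·(h−p*) = e.
So p* = h − e/c = 0.636 − 0.200/0.519 = 0.636 − 0.3854 = 0.2506.

0.25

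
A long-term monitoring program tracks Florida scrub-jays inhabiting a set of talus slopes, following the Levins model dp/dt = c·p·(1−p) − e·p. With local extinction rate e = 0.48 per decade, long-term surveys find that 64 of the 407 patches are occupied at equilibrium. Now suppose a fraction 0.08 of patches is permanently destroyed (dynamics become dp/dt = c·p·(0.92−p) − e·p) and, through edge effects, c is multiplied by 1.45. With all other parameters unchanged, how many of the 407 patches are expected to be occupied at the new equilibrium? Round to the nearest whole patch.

138

Observed p* = 64/407 = 0.15725.
Balance c(1−p*) = e gives c = e/(1 − 0.15725) = 0.48/0.84275 = 0.56956.
New p* = 0.92 − e/c = 0.92 − 0.48000/0.82586 = 0.33879.
Expected occupied = 407 × 0.33879 = 137.89 ≈ 138.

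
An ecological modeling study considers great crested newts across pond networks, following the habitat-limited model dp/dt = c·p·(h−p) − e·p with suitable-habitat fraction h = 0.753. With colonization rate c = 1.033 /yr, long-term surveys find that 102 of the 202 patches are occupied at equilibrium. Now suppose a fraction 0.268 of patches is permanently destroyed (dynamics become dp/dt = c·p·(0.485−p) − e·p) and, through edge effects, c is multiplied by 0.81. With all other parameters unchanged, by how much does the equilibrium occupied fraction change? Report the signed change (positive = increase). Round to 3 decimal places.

Observed p* = 102/202 = 0.50495.
Balance c(h−p*) = e gives e = 1.033×(0.753 − 0.50495) = 0.25624.
New p* = 0.485 − e/c = 0.485 − 0.25624/0.83673 = 0.17876.
Δp* = 0.17876 − 0.50495 = -0.32619.

-0.326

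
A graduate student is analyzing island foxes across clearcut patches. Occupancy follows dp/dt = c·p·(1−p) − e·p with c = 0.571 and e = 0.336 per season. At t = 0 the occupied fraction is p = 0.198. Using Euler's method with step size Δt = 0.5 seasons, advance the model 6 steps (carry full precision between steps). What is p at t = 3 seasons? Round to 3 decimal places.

0.269

Update rule: p ← p + [c·p·(1−p) − e·p]·Δt with Δt = 0.5.
  1  |  dp/dt·Δt = +0.012072  |  p_1 = 0.210072
  2  |  dp/dt·Δt = +0.012084  |  p_2 = 0.222157
  3  |  dp/dt·Δt = +0.012013  |  p_3 = 0.234169
  4  |  dp/dt·Δt = +0.011859  |  p_4 = 0.246029
  5  |  dp/dt·Δt = +0.011627  |  p_5 = 0.257656
  6  |  dp/dt·Δt = +0.011321  |  p_6 = 0.268977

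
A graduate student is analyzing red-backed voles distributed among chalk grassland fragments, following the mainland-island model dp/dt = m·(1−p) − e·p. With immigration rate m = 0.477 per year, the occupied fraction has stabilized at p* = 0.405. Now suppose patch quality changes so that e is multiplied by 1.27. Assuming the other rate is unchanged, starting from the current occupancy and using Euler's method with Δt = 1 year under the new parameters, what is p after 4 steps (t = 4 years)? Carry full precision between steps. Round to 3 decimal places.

0.350

Balance m(1−p*) = e·p* gives e = m(1−p*)/p* = 0.477×0.59500/0.40500 = 0.70078.
Starting from p₀ = 0.40500; update p ← p + (dp/dt)·Δt with the new parameters.
p: 0.40500 → 0.32837  (Δp = -0.07663)
p: 0.32837 → 0.35649  (Δp = +0.02812)
p: 0.35649 → 0.34617  (Δp = -0.01032)
p: 0.34617 → 0.34996  (Δp = +0.00379)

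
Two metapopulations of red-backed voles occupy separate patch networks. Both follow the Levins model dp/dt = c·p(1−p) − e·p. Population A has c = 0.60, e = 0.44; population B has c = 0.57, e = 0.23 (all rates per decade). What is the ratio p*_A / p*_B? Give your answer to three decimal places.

0.447

A: p*_A = 1 − 0.44/0.60 = 0.2667.
B: p*_B = 1 − 0.23/0.57 = 0.5965.
p*_A / p*_B = 0.2667/0.5965 = 0.4471.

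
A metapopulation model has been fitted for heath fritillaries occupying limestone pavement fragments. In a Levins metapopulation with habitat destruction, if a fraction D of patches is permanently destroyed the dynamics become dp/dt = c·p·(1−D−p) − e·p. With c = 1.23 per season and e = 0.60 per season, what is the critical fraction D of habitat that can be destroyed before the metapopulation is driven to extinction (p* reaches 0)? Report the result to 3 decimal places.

The nontrivial equilibrium is p* = (1−D) − e/c; extinction occurs when this hits zero.
So D_crit = 1 − e/c = 1 − 0.60/1.23 = 1 − 0.4878 = 0.5122.
This equals the undisturbed p*, a classic result of Lande's extension.

0.512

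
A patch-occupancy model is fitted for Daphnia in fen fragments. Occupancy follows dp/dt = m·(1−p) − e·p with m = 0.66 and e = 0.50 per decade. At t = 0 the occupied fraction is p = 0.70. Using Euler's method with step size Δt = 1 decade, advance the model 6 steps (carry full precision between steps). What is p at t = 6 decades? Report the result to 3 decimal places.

0.569

Update rule: p ← p + [m·(1−p) − e·p]·Δt with Δt = 1.
  1  |  dp/dt·Δt = -0.152000  |  p_1 = 0.548000
  2  |  dp/dt·Δt = +0.024320  |  p_2 = 0.572320
  3  |  dp/dt·Δt = -0.003891  |  p_3 = 0.568429
  4  |  dp/dt·Δt = +0.000623  |  p_4 = 0.569051
  5  |  dp/dt·Δt = -0.000100  |  p_5 = 0.568952
  6  |  dp/dt·Δt = +0.000016  |  p_6 = 0.568968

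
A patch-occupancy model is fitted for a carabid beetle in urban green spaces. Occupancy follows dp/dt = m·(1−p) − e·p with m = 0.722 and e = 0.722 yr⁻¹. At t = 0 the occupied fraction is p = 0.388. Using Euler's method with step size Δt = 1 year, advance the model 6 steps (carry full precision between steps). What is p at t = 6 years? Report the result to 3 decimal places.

Update rule: p ← p + [m·(1−p) − e·p]·Δt with Δt = 1.
  1  |  dp/dt·Δt = +0.161728  |  p_1 = 0.549728
  2  |  dp/dt·Δt = -0.071807  |  p_2 = 0.477921
  3  |  dp/dt·Δt = +0.031882  |  p_3 = 0.509803
  4  |  dp/dt·Δt = -0.014156  |  p_4 = 0.495647
  5  |  dp/dt·Δt = +0.006285  |  p_5 = 0.501933
  6  |  dp/dt·Δt = -0.002791  |  p_6 = 0.499142

0.499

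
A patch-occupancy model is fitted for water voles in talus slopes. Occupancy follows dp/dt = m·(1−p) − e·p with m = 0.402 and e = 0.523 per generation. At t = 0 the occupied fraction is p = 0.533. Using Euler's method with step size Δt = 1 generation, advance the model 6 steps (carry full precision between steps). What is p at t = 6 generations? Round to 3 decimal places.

Update rule: p ← p + [m·(1−p) − e·p]·Δt with Δt = 1.
  1  |  dp/dt·Δt = -0.091025  |  p_1 = 0.441975
  2  |  dp/dt·Δt = -0.006827  |  p_2 = 0.435148
  3  |  dp/dt·Δt = -0.000512  |  p_3 = 0.434636
  4  |  dp/dt·Δt = -0.000038  |  p_4 = 0.434598
  5  |  dp/dt·Δt = -0.000003  |  p_5 = 0.434595
  6  |  dp/dt·Δt = -0.000000  |  p_6 = 0.434595

0.435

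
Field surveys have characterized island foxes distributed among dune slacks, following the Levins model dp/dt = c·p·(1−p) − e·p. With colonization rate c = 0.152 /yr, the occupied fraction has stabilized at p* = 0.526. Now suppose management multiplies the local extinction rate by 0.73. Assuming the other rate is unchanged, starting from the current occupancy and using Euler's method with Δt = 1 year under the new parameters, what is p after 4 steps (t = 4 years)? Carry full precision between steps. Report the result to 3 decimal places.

Balance c(1−p*) = e gives e = 0.152×(1 − 0.52600) = 0.07205.
Starting from p₀ = 0.52600; update p ← p + (dp/dt)·Δt with the new parameters.
  1  |  dp/dt·Δt = +0.010232  |  p_1 = 0.536232
  2  |  dp/dt·Δt = +0.009597  |  p_2 = 0.545830
  3  |  dp/dt·Δt = +0.008973  |  p_3 = 0.554802
  4  |  dp/dt·Δt = +0.008364  |  p_4 = 0.563166

0.563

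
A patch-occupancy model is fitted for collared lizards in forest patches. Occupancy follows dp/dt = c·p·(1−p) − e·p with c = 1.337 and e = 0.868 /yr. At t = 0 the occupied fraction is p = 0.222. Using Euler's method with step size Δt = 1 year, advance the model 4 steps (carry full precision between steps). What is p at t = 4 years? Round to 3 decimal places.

0.330

Update rule: p ← p + [c·p·(1−p) − e·p]·Δt with Δt = 1.
p: 0.22200 → 0.26023  (Δp = +0.03823)
p: 0.26023 → 0.29173  (Δp = +0.03151)
p: 0.29173 → 0.31477  (Δp = +0.02303)
p: 0.31477 → 0.32992  (Δp = +0.01516)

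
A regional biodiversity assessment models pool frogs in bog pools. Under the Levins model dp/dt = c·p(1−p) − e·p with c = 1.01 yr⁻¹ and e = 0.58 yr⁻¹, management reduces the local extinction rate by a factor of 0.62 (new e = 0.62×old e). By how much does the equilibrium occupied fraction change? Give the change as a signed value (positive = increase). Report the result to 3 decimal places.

Before: p* = 1 − 0.58/1.01 = 0.4257.
After the change, c = 1.01, e = 0.3596, so p* = 1 − 0.3596/1.01 = 0.6440.
Δp* = 0.6440 − 0.4257 = +0.2182.

0.218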